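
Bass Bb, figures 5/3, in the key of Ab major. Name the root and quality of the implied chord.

The figures 5/3 indicate a triad in root position.
In root position the bass is the root, so the root is Bb.
The chord tones are Bb, Db, F, giving Bb minor.

Bb minor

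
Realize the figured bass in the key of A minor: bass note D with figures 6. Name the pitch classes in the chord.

The written figures 6 are shorthand for 6/3: the 3 is implied.
A third above D in this key is F.
A sixth above D in this key is B.
Together with the bass D, this spells B diminished in first inversion.

D, F, B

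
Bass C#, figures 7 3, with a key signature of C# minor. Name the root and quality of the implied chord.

The figures 7 3 indicate a seventh chord in root position.
In root position the bass is the root, so the root is C#.
The chord tones are C#, E, G#, B, giving C# minor seventh.

C# minor seventh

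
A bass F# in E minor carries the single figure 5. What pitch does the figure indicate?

C

Counting 4 letter steps above F# lands on C; in E minor, that letter is C.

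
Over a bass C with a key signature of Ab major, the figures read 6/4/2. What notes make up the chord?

C, Db, F, Ab

A second above C in this key is Db.
A fourth above C in this key is F.
A sixth above C in this key is Ab.
Together with the bass C, this spells Db major seventh in third inversion.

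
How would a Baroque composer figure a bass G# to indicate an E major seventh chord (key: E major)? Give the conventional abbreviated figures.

6/5

G# is the third of E major seventh, so the chord is in first inversion.
A seventh chord in first inversion is figured 6/5/3, conventionally abbreviated 6/5.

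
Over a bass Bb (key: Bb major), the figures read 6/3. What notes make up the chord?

Bb, D, G

A third above Bb in this key is D.
A sixth above Bb in this key is G.
Together with the bass Bb, this spells G minor in first inversion.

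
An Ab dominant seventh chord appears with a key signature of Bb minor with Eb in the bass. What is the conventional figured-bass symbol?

Eb is the fifth of Ab dominant seventh, so the chord is in second inversion.
A seventh chord in second inversion is figured 6/4/3, conventionally abbreviated 4/3.

4/3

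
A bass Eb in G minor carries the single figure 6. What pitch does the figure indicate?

C

Counting 5 letter steps above Eb lands on C; in G minor, that letter is C.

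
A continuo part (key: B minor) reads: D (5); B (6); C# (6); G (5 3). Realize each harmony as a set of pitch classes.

D, F#, A | B, D, G | C#, E, A | G, B, D

D (5/3): D, F#, A.
B (6/3): B, D, G.
C# (6/3): C#, E, A.
G (5/3): G, B, D.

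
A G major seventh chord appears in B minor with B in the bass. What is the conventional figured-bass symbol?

6/5

B is the third of G major seventh, so the chord is in first inversion.
A seventh chord in first inversion is figured 6/5/3, conventionally abbreviated 6/5.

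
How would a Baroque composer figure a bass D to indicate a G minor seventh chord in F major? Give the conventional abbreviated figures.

4/3

D is the fifth of G minor seventh, so the chord is in second inversion.
A seventh chord in second inversion is figured 6/4/3, conventionally abbreviated 4/3.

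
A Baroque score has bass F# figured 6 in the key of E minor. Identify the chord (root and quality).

The figures 6 indicate a triad in first inversion.
In first inversion the root lies a sixth above the bass: a sixth above F# in E minor is D.
The chord tones are F#, A, D, giving D major.

D major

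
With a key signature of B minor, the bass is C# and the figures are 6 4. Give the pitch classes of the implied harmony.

A fourth above C# in this key is F#.
A sixth above C# in this key is A.
Together with the bass C#, this spells F# minor in second inversion.

C#, F#, A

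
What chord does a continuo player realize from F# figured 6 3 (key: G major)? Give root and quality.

The figures 6 3 indicate a triad in first inversion.
In first inversion the root lies a sixth above the bass: a sixth above F# in G major is D.
The chord tones are F#, A, D, giving D major.

D major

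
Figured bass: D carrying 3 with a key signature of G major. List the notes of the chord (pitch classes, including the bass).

The written figures 3 are shorthand for 5/3: the 5 is implied.
A third above D in this key is F#.
A fifth above D in this key is A.
Together with the bass D, this spells D major in root position.

D, F#, A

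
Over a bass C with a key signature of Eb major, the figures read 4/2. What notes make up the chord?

C, D, F, Ab

The written figures 4/2 are shorthand for 6/4/2: the 6 is implied.
A second above C in this key is D.
A fourth above C in this key is F.
A sixth above C in this key is Ab.
Together with the bass C, this spells D half-diminished seventh in third inversion.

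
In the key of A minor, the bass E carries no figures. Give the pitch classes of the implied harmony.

An unfigured bass implies 5/3.
A third above E in this key is G.
A fifth above E in this key is B.
Together with the bass E, this spells E minor in root position.

E, G, B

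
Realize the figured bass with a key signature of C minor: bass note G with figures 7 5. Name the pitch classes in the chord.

The written figures 7 5 are shorthand for 7/5/3: the 3 is implied.
A third above G in this key is Bb.
A fifth above G in this key is D.
A seventh above G in this key is F.
Together with the bass G, this spells G minor seventh in root position.

G, Bb, D, F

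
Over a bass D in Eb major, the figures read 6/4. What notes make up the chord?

A fourth above D in this key is G.
A sixth above D in this key is Bb.
Together with the bass D, this spells G minor in second inversion.

D, G, Bb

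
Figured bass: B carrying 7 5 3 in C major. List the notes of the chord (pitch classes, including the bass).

A third above B in this key is D.
A fifth above B in this key is F.
A seventh above B in this key is A.
Together with the bass B, this spells B half-diminished seventh in root position.

B, D, F, A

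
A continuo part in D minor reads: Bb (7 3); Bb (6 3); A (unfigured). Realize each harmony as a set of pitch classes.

Bb, D, F, A | Bb, D, G | A, C, E

Bb (7/5/3): Bb, D, F, A.
Bb (6/3): Bb, D, G.
A (5/3): A, C, E.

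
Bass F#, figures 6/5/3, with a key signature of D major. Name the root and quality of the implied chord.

The figures 6/5/3 indicate a seventh chord in first inversion.
In first inversion the root lies a sixth above the bass: a sixth above F# in D major is D.
The chord tones are F#, A, C#, D, giving D major seventh.

D major seventh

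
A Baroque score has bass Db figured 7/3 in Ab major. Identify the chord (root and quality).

Db major seventh

The figures 7/3 indicate a seventh chord in root position.
In root position the bass is the root, so the root is Db.
The chord tones are Db, F, Ab, C, giving Db major seventh.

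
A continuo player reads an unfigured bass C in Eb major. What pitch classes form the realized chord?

C, Eb, G

An unfigured bass implies 5/3.
A third above C in this key is Eb.
A fifth above C in this key is G.
Together with the bass C, this spells C minor in root position.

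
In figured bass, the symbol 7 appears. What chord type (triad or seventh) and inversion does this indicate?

7 is shorthand for 7/5/3.
Intervals of 7/5/3 above the bass form a seventh chord; the bass is the root, so this is root position.

seventh chord, root position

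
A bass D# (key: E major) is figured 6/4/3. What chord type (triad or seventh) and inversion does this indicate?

seventh chord, second inversion

Intervals of 6/4/3 above the bass form a seventh chord; the bass is the fifth, so this is second inversion.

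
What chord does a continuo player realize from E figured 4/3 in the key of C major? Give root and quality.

The figures 4/3 indicate a seventh chord in second inversion.
In second inversion the root lies a fourth above the bass: a fourth above E in C major is A.
The chord tones are E, G, A, C, giving A minor seventh.

A minor seventh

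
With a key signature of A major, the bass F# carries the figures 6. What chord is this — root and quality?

D major

The figures 6 indicate a triad in first inversion.
In first inversion the root lies a sixth above the bass: a sixth above F# in A major is D.
The chord tones are F#, A, D, giving D major.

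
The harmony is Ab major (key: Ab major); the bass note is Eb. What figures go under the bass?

Eb is the fifth of Ab major, so the chord is in second inversion.
A triad in second inversion is figured 6/4, conventionally abbreviated 6/4.

6/4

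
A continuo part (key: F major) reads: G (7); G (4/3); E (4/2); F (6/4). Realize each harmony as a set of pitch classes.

G (7/5/3): G, Bb, D, F.
G (6/4/3): G, Bb, C, E.
E (6/4/2): E, F, A, C.
F (6/4): F, Bb, D.

G, Bb, D, F | G, Bb, C, E | E, F, A, C | F, Bb, D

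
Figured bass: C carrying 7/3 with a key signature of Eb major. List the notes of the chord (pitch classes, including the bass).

The written figures 7/3 are shorthand for 7/5/3: the 5 is implied.
A third above C in this key is Eb.
A fifth above C in this key is G.
A seventh above C in this key is Bb.
Together with the bass C, this spells C minor seventh in root position.

C, Eb, G, Bb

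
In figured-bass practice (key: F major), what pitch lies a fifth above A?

Counting 4 letter steps above A lands on E; in F major, that letter is E.

E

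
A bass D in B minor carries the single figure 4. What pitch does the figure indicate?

Counting 3 letter steps above D lands on G; in B minor, that letter is G.

G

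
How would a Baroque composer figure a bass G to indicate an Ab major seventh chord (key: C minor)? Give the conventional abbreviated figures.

4/2

G is the seventh of Ab major seventh, so the chord is in third inversion.
A seventh chord in third inversion is figured 6/4/2, conventionally abbreviated 4/2.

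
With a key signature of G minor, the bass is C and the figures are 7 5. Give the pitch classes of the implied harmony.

C, Eb, G, Bb

The written figures 7 5 are shorthand for 7/5/3: the 3 is implied.
A third above C in this key is Eb.
A fifth above C in this key is G.
A seventh above C in this key is Bb.
Together with the bass C, this spells C minor seventh in root position.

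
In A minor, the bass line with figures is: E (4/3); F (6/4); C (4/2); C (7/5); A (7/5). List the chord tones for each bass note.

E (6/4/3): E, G, A, C.
F (6/4): F, B, D.
C (6/4/2): C, D, F, A.
C (7/5/3): C, E, G, B.
A (7/5/3): A, C, E, G.

E, G, A, C | F, B, D | C, D, F, A | C, E, G, B | A, C, E, G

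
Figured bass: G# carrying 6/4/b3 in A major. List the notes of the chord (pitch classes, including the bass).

A third above G# in this key is B, lowered to Bb by the flat.
A fourth above G# in this key is C#.
A sixth above G# in this key is E.

G#, Bb, C#, E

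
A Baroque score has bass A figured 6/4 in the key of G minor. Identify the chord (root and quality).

The figures 6/4 indicate a triad in second inversion.
In second inversion the root lies a fourth above the bass: a fourth above A in G minor is D.
The chord tones are A, D, F, giving D minor.

D minor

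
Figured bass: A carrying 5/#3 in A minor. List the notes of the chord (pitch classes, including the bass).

A third above A in this key is C, raised to C# by the sharp.
A fifth above A in this key is E.
Together with the bass A, this spells A major in root position.

A, C#, E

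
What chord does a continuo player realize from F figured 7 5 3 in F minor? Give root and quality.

The figures 7 5 3 indicate a seventh chord in root position.
In root position the bass is the root, so the root is F.
The chord tones are F, Ab, C, Eb, giving F minor seventh.

F minor seventh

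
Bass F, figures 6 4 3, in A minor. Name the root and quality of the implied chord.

The figures 6 4 3 indicate a seventh chord in second inversion.
In second inversion the root lies a fourth above the bass: a fourth above F in A minor is B.
The chord tones are F, A, B, D, giving B half-diminished seventh.

B half-diminished seventh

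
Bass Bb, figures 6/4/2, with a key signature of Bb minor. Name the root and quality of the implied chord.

C half-diminished seventh

The figures 6/4/2 indicate a seventh chord in third inversion.
In third inversion the root lies a second above the bass: a second above Bb in Bb minor is C.
The chord tones are Bb, C, Eb, Gb, giving C half-diminished seventh.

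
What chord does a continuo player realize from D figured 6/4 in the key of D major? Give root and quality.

The figures 6/4 indicate a triad in second inversion.
In second inversion the root lies a fourth above the bass: a fourth above D in D major is G.
The chord tones are D, G, B, giving G major.

G major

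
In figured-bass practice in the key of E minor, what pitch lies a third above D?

Counting 2 letter steps above D lands on F; in E minor, that letter is F#.

F#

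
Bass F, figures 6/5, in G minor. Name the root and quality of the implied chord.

The figures 6/5 indicate a seventh chord in first inversion.
In first inversion the root lies a sixth above the bass: a sixth above F in G minor is D.
The chord tones are F, A, C, D, giving D minor seventh.

D minor seventh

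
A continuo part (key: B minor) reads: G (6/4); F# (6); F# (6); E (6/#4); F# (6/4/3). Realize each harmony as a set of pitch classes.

G (6/4): G, C#, E.
F# (6/3): F#, A, D.
F# (6/3): F#, A, D.
E (6/#4): E, A#, C#.
F# (6/4/3): F#, A, B, D.

G, C#, E | F#, A, D | F#, A, D | E, A#, C# | F#, A, B, D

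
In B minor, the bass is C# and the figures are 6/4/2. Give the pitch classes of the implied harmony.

C#, D, F#, A

A second above C# in this key is D.
A fourth above C# in this key is F#.
A sixth above C# in this key is A.
Together with the bass C#, this spells D major seventh in third inversion.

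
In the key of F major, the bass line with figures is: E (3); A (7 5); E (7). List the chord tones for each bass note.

E, G, Bb | A, C, E, G | E, G, Bb, D

E (5/3): E, G, Bb.
A (7/5/3): A, C, E, G.
E (7/5/3): E, G, Bb, D.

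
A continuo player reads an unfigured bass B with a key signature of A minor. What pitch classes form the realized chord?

B, D, F

An unfigured bass implies 5/3.
A third above B in this key is D.
A fifth above B in this key is F.
Together with the bass B, this spells B diminished in root position.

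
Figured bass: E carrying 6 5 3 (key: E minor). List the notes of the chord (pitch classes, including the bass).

E, G, B, C

A third above E in this key is G.
A fifth above E in this key is B.
A sixth above E in this key is C.
Together with the bass E, this spells C major seventh in first inversion.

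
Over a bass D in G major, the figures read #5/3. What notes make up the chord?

A third above D in this key is F#.
A fifth above D in this key is A, raised to A# by the sharp.
Together with the bass D, this spells D augmented in root position.

D, F#, A#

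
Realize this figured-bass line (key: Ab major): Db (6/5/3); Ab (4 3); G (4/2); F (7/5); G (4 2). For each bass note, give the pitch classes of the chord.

Db (6/5/3): Db, F, Ab, Bb.
Ab (6/4/3): Ab, C, Db, F.
G (6/4/2): G, Ab, C, Eb.
F (7/5/3): F, Ab, C, Eb.
G (6/4/2): G, Ab, C, Eb.

Db, F, Ab, Bb | Ab, C, Db, F | G, Ab, C, Eb | F, Ab, C, Eb | G, Ab, C, Eb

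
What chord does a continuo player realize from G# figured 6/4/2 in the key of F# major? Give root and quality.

A# minor seventh

The figures 6/4/2 indicate a seventh chord in third inversion.
In third inversion the root lies a second above the bass: a second above G# in F# major is A#.
The chord tones are G#, A#, C#, E#, giving A# minor seventh.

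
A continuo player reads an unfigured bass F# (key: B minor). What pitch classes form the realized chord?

An unfigured bass implies 5/3.
A third above F# in this key is A.
A fifth above F# in this key is C#.
Together with the bass F#, this spells F# minor in root position.

F#, A, C#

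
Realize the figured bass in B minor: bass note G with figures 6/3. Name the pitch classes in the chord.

G, B, E

A third above G in this key is B.
A sixth above G in this key is E.
Together with the bass G, this spells E minor in first inversion.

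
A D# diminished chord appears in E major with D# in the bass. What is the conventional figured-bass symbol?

D# is the root of D# diminished, so the chord is in root position.
A triad in root position is figured 5/3, conventionally abbreviated (no figures — root-position triad).

no figures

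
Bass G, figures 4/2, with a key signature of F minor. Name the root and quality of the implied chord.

The figures 4/2 indicate a seventh chord in third inversion.
In third inversion the root lies a second above the bass: a second above G in F minor is Ab.
The chord tones are G, Ab, C, Eb, giving Ab major seventh.

Ab major seventh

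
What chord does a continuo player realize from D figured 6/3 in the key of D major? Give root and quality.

The figures 6/3 indicate a triad in first inversion.
In first inversion the root lies a sixth above the bass: a sixth above D in D major is B.
The chord tones are D, F#, B, giving B minor.

B minor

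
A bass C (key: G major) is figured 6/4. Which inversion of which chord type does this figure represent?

triad, second inversion

Intervals of 6/4 above the bass form a triad; the bass is the fifth, so this is second inversion.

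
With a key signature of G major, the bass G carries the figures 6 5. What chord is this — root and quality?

E minor seventh

The figures 6 5 indicate a seventh chord in first inversion.
In first inversion the root lies a sixth above the bass: a sixth above G in G major is E.
The chord tones are G, B, D, E, giving E minor seventh.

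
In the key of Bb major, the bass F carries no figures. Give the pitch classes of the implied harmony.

An unfigured bass implies 5/3.
A third above F in this key is A.
A fifth above F in this key is C.
Together with the bass F, this spells F major in root position.

F, A, C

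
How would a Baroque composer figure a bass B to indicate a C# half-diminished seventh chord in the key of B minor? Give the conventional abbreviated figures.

B is the seventh of C# half-diminished seventh, so the chord is in third inversion.
A seventh chord in third inversion is figured 6/4/2, conventionally abbreviated 4/2.

4/2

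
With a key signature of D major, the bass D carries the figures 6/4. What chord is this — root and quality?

The figures 6/4 indicate a triad in second inversion.
In second inversion the root lies a fourth above the bass: a fourth above D in D major is G.
The chord tones are D, G, B, giving G major.

G major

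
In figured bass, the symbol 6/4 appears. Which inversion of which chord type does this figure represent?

triad, second inversion

Intervals of 6/4 above the bass form a triad; the bass is the fifth, so this is second inversion.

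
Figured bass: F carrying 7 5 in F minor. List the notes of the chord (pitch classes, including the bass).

The written figures 7 5 are shorthand for 7/5/3: the 3 is implied.
A third above F in this key is Ab.
A fifth above F in this key is C.
A seventh above F in this key is Eb.
Together with the bass F, this spells F minor seventh in root position.

F, Ab, C, Eb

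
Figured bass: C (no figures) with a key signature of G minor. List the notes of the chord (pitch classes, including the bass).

C, Eb, G

An unfigured bass implies 5/3.
A third above C in this key is Eb.
A fifth above C in this key is G.
Together with the bass C, this spells C minor in root position.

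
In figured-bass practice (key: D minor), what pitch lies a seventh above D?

C

Counting 6 letter steps above D lands on C; in D minor, that letter is C.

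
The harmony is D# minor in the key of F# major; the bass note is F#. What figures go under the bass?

F# is the third of D# minor, so the chord is in first inversion.
A triad in first inversion is figured 6/3, conventionally abbreviated 6.

6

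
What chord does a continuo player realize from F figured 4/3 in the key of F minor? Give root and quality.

The figures 4/3 indicate a seventh chord in second inversion.
In second inversion the root lies a fourth above the bass: a fourth above F in F minor is Bb.
The chord tones are F, Ab, Bb, Db, giving Bb minor seventh.

Bb minor seventh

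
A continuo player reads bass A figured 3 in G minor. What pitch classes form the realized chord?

A, C, Eb

The written figures 3 are shorthand for 5/3: the 5 is implied.
A third above A in this key is C.
A fifth above A in this key is Eb.
Together with the bass A, this spells A diminished in root position.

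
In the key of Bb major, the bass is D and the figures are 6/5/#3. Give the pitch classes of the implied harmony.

A third above D in this key is F, raised to F# by the sharp.
A fifth above D in this key is A.
A sixth above D in this key is Bb.
Together with the bass D, this spells Bb augmented major seventh in first inversion.

D, F#, A, Bb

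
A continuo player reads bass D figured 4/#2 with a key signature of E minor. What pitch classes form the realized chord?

D, E#, G, B

The written figures 4/#2 are shorthand for 6/4/2: the 6 is implied.
A second above D in this key is E, raised to E# by the sharp.
A fourth above D in this key is G.
A sixth above D in this key is B.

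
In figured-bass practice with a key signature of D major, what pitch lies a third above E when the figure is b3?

Counting 2 letter steps above E lands on G; in D major, that letter is G.
The b3 figure lowers it a semitone, giving Gb.

Gb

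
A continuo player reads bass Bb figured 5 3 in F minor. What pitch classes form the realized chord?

A third above Bb in this key is Db.
A fifth above Bb in this key is F.
Together with the bass Bb, this spells Bb minor in root position.

Bb, Db, F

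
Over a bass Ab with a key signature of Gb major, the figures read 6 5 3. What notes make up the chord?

Ab, Cb, Eb, F

A third above Ab in this key is Cb.
A fifth above Ab in this key is Eb.
A sixth above Ab in this key is F.
Together with the bass Ab, this spells F half-diminished seventh in first inversion.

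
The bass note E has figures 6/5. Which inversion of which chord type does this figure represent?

seventh chord, first inversion

6/5 is shorthand for 6/5/3.
Intervals of 6/5/3 above the bass form a seventh chord; the bass is the third, so this is first inversion.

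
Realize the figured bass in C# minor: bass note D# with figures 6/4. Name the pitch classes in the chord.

A fourth above D# in this key is G#.
A sixth above D# in this key is B.
Together with the bass D#, this spells G# minor in second inversion.

D#, G#, B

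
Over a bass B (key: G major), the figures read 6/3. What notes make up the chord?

A third above B in this key is D.
A sixth above B in this key is G.
Together with the bass B, this spells G major in first inversion.

B, D, G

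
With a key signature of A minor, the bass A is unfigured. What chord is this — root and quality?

A minor

An unfigured bass indicates a triad in root position.
In root position the bass is the root, so the root is A.
The chord tones are A, C, E, giving A minor.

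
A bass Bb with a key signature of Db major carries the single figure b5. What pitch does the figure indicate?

Counting 4 letter steps above Bb lands on F; in Db major, that letter is F.
The b5 figure lowers it a semitone, giving Fb.

Fb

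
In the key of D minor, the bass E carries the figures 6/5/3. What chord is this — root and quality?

C dominant seventh

The figures 6/5/3 indicate a seventh chord in first inversion.
In first inversion the root lies a sixth above the bass: a sixth above E in D minor is C.
The chord tones are E, G, Bb, C, giving C dominant seventh.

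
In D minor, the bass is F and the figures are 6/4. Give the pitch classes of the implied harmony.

A fourth above F in this key is Bb.
A sixth above F in this key is D.
Together with the bass F, this spells Bb major in second inversion.

F, Bb, D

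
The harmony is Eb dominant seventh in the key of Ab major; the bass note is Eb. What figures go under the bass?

7

Eb is the root of Eb dominant seventh, so the chord is in root position.
A seventh chord in root position is figured 7/5/3, conventionally abbreviated 7.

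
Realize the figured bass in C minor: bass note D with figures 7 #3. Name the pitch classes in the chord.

D, F#, Ab, C

The written figures 7 #3 are shorthand for 7/5/3: the 5 is implied.
A third above D in this key is F, raised to F# by the sharp.
A fifth above D in this key is Ab.
A seventh above D in this key is C.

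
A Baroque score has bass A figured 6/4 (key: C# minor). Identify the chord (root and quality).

D# diminished

The figures 6/4 indicate a triad in second inversion.
In second inversion the root lies a fourth above the bass: a fourth above A in C# minor is D#.
The chord tones are A, D#, F#, giving D# diminished.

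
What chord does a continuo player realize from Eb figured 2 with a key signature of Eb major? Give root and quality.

F minor seventh

The figures 2 indicate a seventh chord in third inversion.
In third inversion the root lies a second above the bass: a second above Eb in Eb major is F.
The chord tones are Eb, F, Ab, C, giving F minor seventh.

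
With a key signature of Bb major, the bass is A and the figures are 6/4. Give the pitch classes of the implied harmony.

A fourth above A in this key is D.
A sixth above A in this key is F.
Together with the bass A, this spells D minor in second inversion.

A, D, F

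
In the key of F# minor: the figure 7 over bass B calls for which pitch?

A

Counting 6 letter steps above B lands on A; in F# minor, that letter is A.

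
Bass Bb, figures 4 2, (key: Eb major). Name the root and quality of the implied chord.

C minor seventh

The figures 4 2 indicate a seventh chord in third inversion.
In third inversion the root lies a second above the bass: a second above Bb in Eb major is C.
The chord tones are Bb, C, Eb, G, giving C minor seventh.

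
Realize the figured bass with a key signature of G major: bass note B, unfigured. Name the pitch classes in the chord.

An unfigured bass implies 5/3.
A third above B in this key is D.
A fifth above B in this key is F#.
Together with the bass B, this spells B minor in root position.

B, D, F#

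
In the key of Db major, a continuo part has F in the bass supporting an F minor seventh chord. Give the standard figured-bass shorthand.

7

F is the root of F minor seventh, so the chord is in root position.
A seventh chord in root position is figured 7/5/3, conventionally abbreviated 7.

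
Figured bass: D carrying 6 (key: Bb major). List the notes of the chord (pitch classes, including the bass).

D, F, Bb

The written figures 6 are shorthand for 6/3: the 3 is implied.
A third above D in this key is F.
A sixth above D in this key is Bb.
Together with the bass D, this spells Bb major in first inversion.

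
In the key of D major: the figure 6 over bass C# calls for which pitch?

Counting 5 letter steps above C# lands on A; in D major, that letter is A.

A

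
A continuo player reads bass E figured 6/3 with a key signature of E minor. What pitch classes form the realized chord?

A third above E in this key is G.
A sixth above E in this key is C.
Together with the bass E, this spells C major in first inversion.

E, G, C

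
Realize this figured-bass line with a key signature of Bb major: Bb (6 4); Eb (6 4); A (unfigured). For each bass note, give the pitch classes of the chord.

Bb, Eb, G | Eb, A, C | A, C, Eb

Bb (6/4): Bb, Eb, G.
Eb (6/4): Eb, A, C.
A (5/3): A, C, Eb.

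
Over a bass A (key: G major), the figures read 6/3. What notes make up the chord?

A, C, F#

A third above A in this key is C.
A sixth above A in this key is F#.
Together with the bass A, this spells F# diminished in first inversion.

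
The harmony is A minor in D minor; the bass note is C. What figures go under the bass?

C is the third of A minor, so the chord is in first inversion.
A triad in first inversion is figured 6/3, conventionally abbreviated 6.

6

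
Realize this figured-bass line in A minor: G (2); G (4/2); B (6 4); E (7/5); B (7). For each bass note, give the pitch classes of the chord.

G, A, C, E | G, A, C, E | B, E, G | E, G, B, D | B, D, F, A

G (6/4/2): G, A, C, E.
G (6/4/2): G, A, C, E.
B (6/4): B, E, G.
E (7/5/3): E, G, B, D.
B (7/5/3): B, D, F, A.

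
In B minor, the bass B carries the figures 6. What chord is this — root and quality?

The figures 6 indicate a triad in first inversion.
In first inversion the root lies a sixth above the bass: a sixth above B in B minor is G.
The chord tones are B, D, G, giving G major.

G major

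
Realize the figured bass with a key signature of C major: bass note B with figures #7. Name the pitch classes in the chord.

The written figures #7 are shorthand for 7/5/3: the 5/3 are implied.
A third above B in this key is D.
A fifth above B in this key is F.
A seventh above B in this key is A, raised to A# by the sharp.

B, D, F, A#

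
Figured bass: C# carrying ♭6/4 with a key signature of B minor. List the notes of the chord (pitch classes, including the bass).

C#, F#, Ab

A fourth above C# in this key is F#.
A sixth above C# in this key is A, lowered to Ab by the flat.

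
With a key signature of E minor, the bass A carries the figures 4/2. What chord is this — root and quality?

B minor seventh

The figures 4/2 indicate a seventh chord in third inversion.
In third inversion the root lies a second above the bass: a second above A in E minor is B.
The chord tones are A, B, D, F#, giving B minor seventh.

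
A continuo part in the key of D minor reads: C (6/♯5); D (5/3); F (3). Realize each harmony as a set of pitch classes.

C, E, G#, A | D, F, A | F, A, C

C (6/#5/3): C, E, G#, A.
D (5/3): D, F, A.
F (5/3): F, A, C.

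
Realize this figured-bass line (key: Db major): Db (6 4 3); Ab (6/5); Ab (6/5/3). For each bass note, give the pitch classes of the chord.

Db (6/4/3): Db, F, Gb, Bb.
Ab (6/5/3): Ab, C, Eb, F.
Ab (6/5/3): Ab, C, Eb, F.

Db, F, Gb, Bb | Ab, C, Eb, F | Ab, C, Eb, F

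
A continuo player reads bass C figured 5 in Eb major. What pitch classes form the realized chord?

The written figures 5 are shorthand for 5/3: the 3 is implied.
A third above C in this key is Eb.
A fifth above C in this key is G.
Together with the bass C, this spells C minor in root position.

C, Eb, G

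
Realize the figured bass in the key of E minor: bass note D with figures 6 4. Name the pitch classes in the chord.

D, G, B

A fourth above D in this key is G.
A sixth above D in this key is B.
Together with the bass D, this spells G major in second inversion.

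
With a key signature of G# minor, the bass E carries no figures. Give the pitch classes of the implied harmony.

An unfigured bass implies 5/3.
A third above E in this key is G#.
A fifth above E in this key is B.
Together with the bass E, this spells E major in root position.

E, G#, B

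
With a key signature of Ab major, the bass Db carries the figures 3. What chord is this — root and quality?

Db major

The figures 3 indicate a triad in root position.
In root position the bass is the root, so the root is Db.
The chord tones are Db, F, Ab, giving Db major.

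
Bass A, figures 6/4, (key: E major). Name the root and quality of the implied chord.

The figures 6/4 indicate a triad in second inversion.
In second inversion the root lies a fourth above the bass: a fourth above A in E major is D#.
The chord tones are A, D#, F#, giving D# diminished.

D# diminished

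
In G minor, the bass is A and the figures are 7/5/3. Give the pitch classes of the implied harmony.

A, C, Eb, G

A third above A in this key is C.
A fifth above A in this key is Eb.
A seventh above A in this key is G.
Together with the bass A, this spells A half-diminished seventh in root position.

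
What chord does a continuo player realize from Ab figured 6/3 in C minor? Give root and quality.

F minor

The figures 6/3 indicate a triad in first inversion.
In first inversion the root lies a sixth above the bass: a sixth above Ab in C minor is F.
The chord tones are Ab, C, F, giving F minor.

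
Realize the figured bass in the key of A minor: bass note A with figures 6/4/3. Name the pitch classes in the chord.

A, C, D, F

A third above A in this key is C.
A fourth above A in this key is D.
A sixth above A in this key is F.
Together with the bass A, this spells D minor seventh in second inversion.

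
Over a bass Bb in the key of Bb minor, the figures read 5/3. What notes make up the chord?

A third above Bb in this key is Db.
A fifth above Bb in this key is F.
Together with the bass Bb, this spells Bb minor in root position.

Bb, Db, F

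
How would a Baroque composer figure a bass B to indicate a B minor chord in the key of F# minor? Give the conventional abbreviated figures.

B is the root of B minor, so the chord is in root position.
A triad in root position is figured 5/3, conventionally abbreviated (no figures — root-position triad).

no figures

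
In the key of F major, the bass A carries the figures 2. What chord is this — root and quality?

Bb major seventh

The figures 2 indicate a seventh chord in third inversion.
In third inversion the root lies a second above the bass: a second above A in F major is Bb.
The chord tones are A, Bb, D, F, giving Bb major seventh.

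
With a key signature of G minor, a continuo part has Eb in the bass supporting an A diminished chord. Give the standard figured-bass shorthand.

6/4

Eb is the fifth of A diminished, so the chord is in second inversion.
A triad in second inversion is figured 6/4, conventionally abbreviated 6/4.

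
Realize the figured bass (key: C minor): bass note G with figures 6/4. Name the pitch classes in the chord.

A fourth above G in this key is C.
A sixth above G in this key is Eb.
Together with the bass G, this spells C minor in second inversion.

G, C, Eb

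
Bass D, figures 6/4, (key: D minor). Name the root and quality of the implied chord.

The figures 6/4 indicate a triad in second inversion.
In second inversion the root lies a fourth above the bass: a fourth above D in D minor is G.
The chord tones are D, G, Bb, giving G minor.

G minor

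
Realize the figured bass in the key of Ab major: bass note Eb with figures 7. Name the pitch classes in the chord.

Eb, G, Bb, Db

The written figures 7 are shorthand for 7/5/3: the 5/3 are implied.
A third above Eb in this key is G.
A fifth above Eb in this key is Bb.
A seventh above Eb in this key is Db.
Together with the bass Eb, this spells Eb dominant seventh in root position.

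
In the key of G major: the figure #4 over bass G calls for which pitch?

Counting 3 letter steps above G lands on C; in G major, that letter is C.
The #4 figure raises it a semitone, giving C#.

C#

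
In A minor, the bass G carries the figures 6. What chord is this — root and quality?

E minor

The figures 6 indicate a triad in first inversion.
In first inversion the root lies a sixth above the bass: a sixth above G in A minor is E.
The chord tones are G, B, E, giving E minor.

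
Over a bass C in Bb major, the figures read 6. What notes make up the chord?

The written figures 6 are shorthand for 6/3: the 3 is implied.
A third above C in this key is Eb.
A sixth above C in this key is A.
Together with the bass C, this spells A diminished in first inversion.

C, Eb, A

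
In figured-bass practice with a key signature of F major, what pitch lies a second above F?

G

Counting 1 letter step above F lands on G; in F major, that letter is G.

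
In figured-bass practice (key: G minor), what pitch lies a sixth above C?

Counting 5 letter steps above C lands on A; in G minor, that letter is A.

A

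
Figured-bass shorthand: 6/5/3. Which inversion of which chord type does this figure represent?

Intervals of 6/5/3 above the bass form a seventh chord; the bass is the third, so this is first inversion.

seventh chord, first inversion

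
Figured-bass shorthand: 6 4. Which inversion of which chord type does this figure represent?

Intervals of 6/4 above the bass form a triad; the bass is the fifth, so this is second inversion.

triad, second inversion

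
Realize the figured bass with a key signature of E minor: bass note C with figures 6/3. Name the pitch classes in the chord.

C, E, A

A third above C in this key is E.
A sixth above C in this key is A.
Together with the bass C, this spells A minor in first inversion.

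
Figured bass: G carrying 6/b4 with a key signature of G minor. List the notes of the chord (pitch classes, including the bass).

G, Cb, Eb

A fourth above G in this key is C, lowered to Cb by the flat.
A sixth above G in this key is Eb.
Together with the bass G, this spells Cb augmented in second inversion.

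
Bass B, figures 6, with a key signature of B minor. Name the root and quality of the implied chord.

The figures 6 indicate a triad in first inversion.
In first inversion the root lies a sixth above the bass: a sixth above B in B minor is G.
The chord tones are B, D, G, giving G major.

G major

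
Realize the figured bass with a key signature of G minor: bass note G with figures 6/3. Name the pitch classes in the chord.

G, Bb, Eb

A third above G in this key is Bb.
A sixth above G in this key is Eb.
Together with the bass G, this spells Eb major in first inversion.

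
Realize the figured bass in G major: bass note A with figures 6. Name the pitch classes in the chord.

A, C, F#

The written figures 6 are shorthand for 6/3: the 3 is implied.
A third above A in this key is C.
A sixth above A in this key is F#.
Together with the bass A, this spells F# diminished in first inversion.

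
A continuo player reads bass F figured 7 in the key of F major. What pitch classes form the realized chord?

F, A, C, E

The written figures 7 are shorthand for 7/5/3: the 5/3 are implied.
A third above F in this key is A.
A fifth above F in this key is C.
A seventh above F in this key is E.
Together with the bass F, this spells F major seventh in root position.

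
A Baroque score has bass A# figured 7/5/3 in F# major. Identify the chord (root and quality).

The figures 7/5/3 indicate a seventh chord in root position.
In root position the bass is the root, so the root is A#.
The chord tones are A#, C#, E#, G#, giving A# minor seventh.

A# minor seventh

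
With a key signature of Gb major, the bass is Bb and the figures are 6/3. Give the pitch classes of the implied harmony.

A third above Bb in this key is Db.
A sixth above Bb in this key is Gb.
Together with the bass Bb, this spells Gb major in first inversion.

Bb, Db, Gb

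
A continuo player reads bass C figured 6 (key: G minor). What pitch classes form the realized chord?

C, Eb, A

The written figures 6 are shorthand for 6/3: the 3 is implied.
A third above C in this key is Eb.
A sixth above C in this key is A.
Together with the bass C, this spells A diminished in first inversion.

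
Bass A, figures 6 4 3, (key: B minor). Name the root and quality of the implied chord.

D major seventh

The figures 6 4 3 indicate a seventh chord in second inversion.
In second inversion the root lies a fourth above the bass: a fourth above A in B minor is D.
The chord tones are A, C#, D, F#, giving D major seventh.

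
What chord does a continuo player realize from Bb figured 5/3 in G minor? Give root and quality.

The figures 5/3 indicate a triad in root position.
In root position the bass is the root, so the root is Bb.
The chord tones are Bb, D, F, giving Bb major.

Bb major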